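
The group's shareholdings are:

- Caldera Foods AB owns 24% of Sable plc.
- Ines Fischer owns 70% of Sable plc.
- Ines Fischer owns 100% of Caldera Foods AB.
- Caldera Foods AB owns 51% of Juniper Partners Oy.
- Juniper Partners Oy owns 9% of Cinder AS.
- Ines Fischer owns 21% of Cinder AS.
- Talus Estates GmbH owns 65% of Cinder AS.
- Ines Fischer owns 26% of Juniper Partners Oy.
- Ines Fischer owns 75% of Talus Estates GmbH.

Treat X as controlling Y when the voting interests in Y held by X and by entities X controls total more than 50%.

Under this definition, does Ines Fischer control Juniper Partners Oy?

Ines holds 100% of Caldera, so Ines controls Caldera.
Ines and Caldera together hold 26% + 51% = 77% of Juniper, so Ines controls Juniper.

Yes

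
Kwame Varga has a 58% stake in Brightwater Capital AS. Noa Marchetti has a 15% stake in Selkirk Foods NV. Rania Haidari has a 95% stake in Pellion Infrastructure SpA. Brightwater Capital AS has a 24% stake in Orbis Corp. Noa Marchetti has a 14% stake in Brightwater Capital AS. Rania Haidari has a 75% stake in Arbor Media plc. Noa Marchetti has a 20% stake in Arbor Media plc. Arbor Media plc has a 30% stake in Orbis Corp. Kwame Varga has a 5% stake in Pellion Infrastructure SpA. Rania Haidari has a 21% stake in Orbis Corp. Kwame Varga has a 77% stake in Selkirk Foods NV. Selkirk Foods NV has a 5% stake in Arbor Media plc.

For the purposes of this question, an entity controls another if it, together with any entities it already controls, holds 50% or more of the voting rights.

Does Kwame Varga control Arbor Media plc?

No

Kwame holds 77% of Selkirk, so Kwame controls Selkirk.
Kwame holds 58% of Brightwater, so Kwame controls Brightwater.
In Arbor, Kwame's side holds only 5%, not ≥ 50%.
So Kwame does not control Arbor.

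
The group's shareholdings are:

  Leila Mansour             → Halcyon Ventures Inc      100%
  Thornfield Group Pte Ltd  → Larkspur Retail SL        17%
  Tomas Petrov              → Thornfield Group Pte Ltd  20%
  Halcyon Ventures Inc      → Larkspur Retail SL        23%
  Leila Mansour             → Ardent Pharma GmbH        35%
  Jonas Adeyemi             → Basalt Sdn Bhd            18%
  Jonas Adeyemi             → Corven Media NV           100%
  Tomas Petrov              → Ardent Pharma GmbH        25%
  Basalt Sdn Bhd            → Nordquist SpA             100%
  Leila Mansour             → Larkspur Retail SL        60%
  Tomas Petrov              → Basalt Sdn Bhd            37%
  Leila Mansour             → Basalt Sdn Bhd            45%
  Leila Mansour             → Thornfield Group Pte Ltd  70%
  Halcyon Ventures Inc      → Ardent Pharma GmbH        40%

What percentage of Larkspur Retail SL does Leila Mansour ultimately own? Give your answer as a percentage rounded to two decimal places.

Leila reaches Larkspur along 3 paths.
Via Halcyon: 100% × 23% = 23%.
Direct stake: 60% = 60%.
Via Thornfield: 70% × 17% = 11.9%.
Total: 23% + 60% + 11.9% = 94.9%.
Rounded: 94.90%.

94.90%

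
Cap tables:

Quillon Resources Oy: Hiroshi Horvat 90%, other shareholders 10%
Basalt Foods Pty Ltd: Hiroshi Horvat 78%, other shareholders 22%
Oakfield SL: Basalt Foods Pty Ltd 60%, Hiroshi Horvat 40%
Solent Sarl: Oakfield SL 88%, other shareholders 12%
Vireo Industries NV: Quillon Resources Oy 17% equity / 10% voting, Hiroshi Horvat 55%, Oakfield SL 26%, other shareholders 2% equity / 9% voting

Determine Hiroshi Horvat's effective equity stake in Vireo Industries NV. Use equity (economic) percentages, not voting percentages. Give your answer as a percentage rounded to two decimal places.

Hiroshi reaches Vireo along 4 paths.
Via Quillon: 90% × 17% = 15.3%.
Direct stake: 55% = 55%.
Via Basalt → Oakfield: 78% × 60% × 26% = 12.168%.
Via Oakfield: 40% × 26% = 10.4%.
Total: 15.3% + 55% + 12.168% + 10.4% = 92.868%.
Rounded: 92.87%.

92.87%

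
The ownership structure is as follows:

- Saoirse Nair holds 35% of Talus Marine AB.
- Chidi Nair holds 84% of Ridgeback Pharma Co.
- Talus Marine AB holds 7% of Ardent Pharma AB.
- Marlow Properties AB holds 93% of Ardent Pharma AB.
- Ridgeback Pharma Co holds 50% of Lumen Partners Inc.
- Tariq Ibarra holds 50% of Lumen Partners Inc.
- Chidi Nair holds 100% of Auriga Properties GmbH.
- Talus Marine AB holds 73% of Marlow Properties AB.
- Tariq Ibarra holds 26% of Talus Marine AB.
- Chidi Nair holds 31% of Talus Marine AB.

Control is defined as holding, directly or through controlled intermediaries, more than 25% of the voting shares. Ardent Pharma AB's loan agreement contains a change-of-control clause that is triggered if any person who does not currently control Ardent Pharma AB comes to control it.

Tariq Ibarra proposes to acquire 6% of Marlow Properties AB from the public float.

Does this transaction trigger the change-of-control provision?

No

The purchase changes only Tariq's holdings, so Tariq is the only person who could newly come to control Ardent.
Tariq holds 26% of Talus, so Tariq controls Talus.
Talus holds 73% of Marlow, so Tariq controls Marlow.
Talus and Marlow together hold 7% + 93% = 100% of Ardent, so Tariq controls Ardent.
So Tariq already controls Ardent before the transaction.
After the purchase, Tariq holds 6% of Marlow directly.
Tariq controlled Ardent already, so this is not a new person acquiring control; every other person's position is unchanged or reduced.
No new person acquires control, so the clause is not triggered.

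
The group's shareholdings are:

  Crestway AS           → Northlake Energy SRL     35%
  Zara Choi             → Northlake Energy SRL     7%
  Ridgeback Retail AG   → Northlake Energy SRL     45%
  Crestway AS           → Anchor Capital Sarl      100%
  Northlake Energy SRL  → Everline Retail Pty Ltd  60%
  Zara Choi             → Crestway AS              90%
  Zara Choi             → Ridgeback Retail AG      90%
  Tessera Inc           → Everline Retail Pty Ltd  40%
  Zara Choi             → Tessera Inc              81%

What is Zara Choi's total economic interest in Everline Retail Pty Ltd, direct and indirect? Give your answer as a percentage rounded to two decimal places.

79.80%

Zara reaches Everline along 4 paths.
Via Tessera: 81% × 40% = 32.4%.
Via Crestway → Northlake: 90% × 35% × 60% = 18.9%.
Via Ridgeback → Northlake: 90% × 45% × 60% = 24.3%.
Via Northlake: 7% × 60% = 4.2%.
Total: 32.4% + 18.9% + 24.3% + 4.2% = 79.8%.
Rounded: 79.80%.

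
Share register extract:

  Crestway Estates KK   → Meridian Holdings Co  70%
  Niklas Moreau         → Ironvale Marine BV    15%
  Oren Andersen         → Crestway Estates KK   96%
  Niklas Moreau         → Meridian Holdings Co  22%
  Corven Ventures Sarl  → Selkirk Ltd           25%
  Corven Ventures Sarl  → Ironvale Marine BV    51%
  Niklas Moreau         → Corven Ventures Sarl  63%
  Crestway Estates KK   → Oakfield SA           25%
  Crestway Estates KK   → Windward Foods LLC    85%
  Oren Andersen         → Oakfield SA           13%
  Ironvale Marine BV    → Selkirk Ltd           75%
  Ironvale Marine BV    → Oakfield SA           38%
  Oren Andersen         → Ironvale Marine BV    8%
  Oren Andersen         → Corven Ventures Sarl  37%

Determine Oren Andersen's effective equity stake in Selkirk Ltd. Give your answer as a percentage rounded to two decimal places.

29.40%

Oren reaches Selkirk along 3 paths.
Via Corven → Ironvale: 37% × 51% × 75% = 14.1525%.
Via Ironvale: 8% × 75% = 6%.
Via Corven: 37% × 25% = 9.25%.
Total: 14.1525% + 6% + 9.25% = 29.4025%.
Rounded: 29.40%.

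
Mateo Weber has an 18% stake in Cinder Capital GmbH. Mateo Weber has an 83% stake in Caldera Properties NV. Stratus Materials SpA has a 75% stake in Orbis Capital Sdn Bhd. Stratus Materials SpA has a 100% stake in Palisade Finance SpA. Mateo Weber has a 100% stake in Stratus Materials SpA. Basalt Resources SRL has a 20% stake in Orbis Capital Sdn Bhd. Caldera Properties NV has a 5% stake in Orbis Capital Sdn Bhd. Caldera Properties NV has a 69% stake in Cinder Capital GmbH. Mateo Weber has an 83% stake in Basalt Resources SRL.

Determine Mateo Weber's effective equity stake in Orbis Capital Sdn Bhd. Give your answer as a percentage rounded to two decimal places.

95.75%

Mateo reaches Orbis along 3 paths.
Via Caldera: 83% × 5% = 4.15%.
Via Basalt: 83% × 20% = 16.6%.
Via Stratus: 100% × 75% = 75%.
Total: 4.15% + 16.6% + 75% = 95.75%.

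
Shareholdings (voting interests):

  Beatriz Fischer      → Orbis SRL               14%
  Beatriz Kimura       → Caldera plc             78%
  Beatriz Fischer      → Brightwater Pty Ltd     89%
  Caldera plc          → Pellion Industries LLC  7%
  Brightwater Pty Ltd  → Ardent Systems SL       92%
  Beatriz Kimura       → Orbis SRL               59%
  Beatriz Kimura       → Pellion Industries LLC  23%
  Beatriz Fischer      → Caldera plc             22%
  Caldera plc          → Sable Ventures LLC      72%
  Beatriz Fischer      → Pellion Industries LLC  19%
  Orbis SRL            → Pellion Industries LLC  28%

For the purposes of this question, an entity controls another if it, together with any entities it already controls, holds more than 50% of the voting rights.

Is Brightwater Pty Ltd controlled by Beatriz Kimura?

No

Beatriz Kimura holds 59% of Orbis, so Beatriz Kimura controls Orbis.
Beatriz Kimura holds 78% of Caldera, so Beatriz Kimura controls Caldera.
Caldera holds 72% of Sable, so Beatriz Kimura controls Sable.
Orbis and Beatriz Kimura and Caldera together hold 28% + 23% + 7% = 58% of Pellion, so Beatriz Kimura controls Pellion.
Neither Beatriz Kimura nor any entity Beatriz Kimura controls holds any voting interest in Brightwater.
So Beatriz Kimura does not control Brightwater.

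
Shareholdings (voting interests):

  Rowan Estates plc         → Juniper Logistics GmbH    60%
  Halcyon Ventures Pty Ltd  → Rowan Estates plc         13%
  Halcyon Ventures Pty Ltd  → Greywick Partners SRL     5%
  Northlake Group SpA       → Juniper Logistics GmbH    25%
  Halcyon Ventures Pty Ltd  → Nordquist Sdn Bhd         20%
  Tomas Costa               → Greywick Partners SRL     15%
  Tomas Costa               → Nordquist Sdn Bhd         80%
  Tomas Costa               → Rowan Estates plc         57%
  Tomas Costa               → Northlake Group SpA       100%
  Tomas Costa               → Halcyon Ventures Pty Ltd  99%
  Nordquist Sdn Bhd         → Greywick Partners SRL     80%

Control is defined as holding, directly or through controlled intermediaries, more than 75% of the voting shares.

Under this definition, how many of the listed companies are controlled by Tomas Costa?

Tomas holds 99% of Halcyon, so Tomas controls Halcyon.
Tomas and Halcyon together hold 80% + 20% = 100% of Nordquist, so Tomas controls Nordquist.
Tomas holds 100% of Northlake, so Tomas controls Northlake.
Tomas and Halcyon and Nordquist together hold 15% + 5% + 80% = 100% of Greywick, so Tomas controls Greywick.
No other company's threshold is met.
Tomas controls 4 companies.

4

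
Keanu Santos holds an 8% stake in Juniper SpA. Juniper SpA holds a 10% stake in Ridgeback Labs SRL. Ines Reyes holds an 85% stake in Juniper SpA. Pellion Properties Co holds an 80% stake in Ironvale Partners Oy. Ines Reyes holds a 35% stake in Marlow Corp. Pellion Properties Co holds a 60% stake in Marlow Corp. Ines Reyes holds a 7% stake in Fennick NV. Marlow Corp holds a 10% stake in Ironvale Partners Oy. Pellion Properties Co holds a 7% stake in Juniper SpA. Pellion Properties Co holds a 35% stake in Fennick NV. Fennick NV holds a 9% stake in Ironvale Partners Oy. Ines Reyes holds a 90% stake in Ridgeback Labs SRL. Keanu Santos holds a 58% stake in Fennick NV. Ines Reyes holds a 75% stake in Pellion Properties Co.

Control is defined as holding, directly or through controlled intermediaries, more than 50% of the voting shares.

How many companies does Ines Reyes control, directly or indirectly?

5

Ines holds 75% of Pellion, so Ines controls Pellion.
Pellion and Ines together hold 60% + 35% = 95% of Marlow, so Ines controls Marlow.
Ines and Pellion together hold 85% + 7% = 92% of Juniper, so Ines controls Juniper.
Ines and Juniper together hold 90% + 10% = 100% of Ridgeback, so Ines controls Ridgeback.
Marlow and Pellion together hold 10% + 80% = 90% of Ironvale, so Ines controls Ironvale.
No other company's threshold is met.
Ines controls 5 companies.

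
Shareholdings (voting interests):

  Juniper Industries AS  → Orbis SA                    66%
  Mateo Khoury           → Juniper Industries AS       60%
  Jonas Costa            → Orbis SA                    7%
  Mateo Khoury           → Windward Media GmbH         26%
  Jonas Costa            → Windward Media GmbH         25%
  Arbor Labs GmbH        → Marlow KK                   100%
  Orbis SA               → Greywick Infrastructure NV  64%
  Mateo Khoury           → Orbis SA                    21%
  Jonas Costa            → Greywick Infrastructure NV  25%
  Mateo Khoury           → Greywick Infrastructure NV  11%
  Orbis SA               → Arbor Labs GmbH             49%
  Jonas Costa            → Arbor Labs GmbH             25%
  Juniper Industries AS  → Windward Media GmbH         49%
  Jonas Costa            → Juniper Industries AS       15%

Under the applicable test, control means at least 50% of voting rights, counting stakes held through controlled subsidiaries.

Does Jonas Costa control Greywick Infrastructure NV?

No

Jonas's largest direct stake is 25% in Windward, which does not meet the threshold, so Jonas controls no company.
In Greywick, Jonas's side holds only 25%, not ≥ 50%.
So Jonas does not control Greywick.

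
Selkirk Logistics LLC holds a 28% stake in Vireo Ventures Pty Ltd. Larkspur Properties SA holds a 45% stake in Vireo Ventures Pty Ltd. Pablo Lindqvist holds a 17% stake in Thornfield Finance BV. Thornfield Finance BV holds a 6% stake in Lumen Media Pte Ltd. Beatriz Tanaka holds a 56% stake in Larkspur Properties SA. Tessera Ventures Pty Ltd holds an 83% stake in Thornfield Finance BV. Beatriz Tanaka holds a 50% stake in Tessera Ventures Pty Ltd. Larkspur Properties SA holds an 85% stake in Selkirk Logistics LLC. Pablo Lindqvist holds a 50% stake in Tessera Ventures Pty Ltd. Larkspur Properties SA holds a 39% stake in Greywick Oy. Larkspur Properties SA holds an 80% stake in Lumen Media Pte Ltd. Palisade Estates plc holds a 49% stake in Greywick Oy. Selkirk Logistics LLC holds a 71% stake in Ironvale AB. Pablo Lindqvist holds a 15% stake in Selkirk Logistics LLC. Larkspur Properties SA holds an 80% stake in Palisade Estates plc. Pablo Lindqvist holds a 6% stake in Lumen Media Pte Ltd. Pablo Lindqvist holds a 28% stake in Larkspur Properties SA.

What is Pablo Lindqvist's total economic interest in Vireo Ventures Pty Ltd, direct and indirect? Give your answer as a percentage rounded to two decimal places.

Pablo reaches Vireo along 3 paths.
Via Larkspur → Selkirk: 28% × 85% × 28% = 6.664%.
Via Selkirk: 15% × 28% = 4.2%.
Via Larkspur: 28% × 45% = 12.6%.
Total: 6.664% + 4.2% + 12.6% = 23.464%.
Rounded: 23.46%.

23.46%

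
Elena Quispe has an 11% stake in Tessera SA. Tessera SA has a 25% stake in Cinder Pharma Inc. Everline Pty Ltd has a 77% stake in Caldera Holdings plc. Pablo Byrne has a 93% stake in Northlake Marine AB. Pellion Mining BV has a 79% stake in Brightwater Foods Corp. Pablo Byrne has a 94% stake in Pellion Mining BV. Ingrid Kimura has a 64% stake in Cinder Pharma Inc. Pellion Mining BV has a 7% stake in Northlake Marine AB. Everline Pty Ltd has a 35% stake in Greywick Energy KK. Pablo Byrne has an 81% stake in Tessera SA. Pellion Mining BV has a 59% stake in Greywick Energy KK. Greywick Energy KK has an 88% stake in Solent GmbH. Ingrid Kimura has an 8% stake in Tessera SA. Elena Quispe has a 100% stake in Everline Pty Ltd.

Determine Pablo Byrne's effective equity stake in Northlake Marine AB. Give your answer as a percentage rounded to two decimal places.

Pablo reaches Northlake along 2 paths.
Direct stake: 93% = 93%.
Via Pellion: 94% × 7% = 6.58%.
Total: 93% + 6.58% = 99.58%.

99.58%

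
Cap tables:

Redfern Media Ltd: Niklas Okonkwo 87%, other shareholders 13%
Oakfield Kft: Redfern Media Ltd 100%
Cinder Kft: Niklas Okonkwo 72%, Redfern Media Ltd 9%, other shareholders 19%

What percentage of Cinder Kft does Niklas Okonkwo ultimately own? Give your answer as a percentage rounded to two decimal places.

79.83%

Niklas reaches Cinder along 2 paths.
Direct stake: 72% = 72%.
Via Redfern: 87% × 9% = 7.83%.
Total: 72% + 7.83% = 79.83%.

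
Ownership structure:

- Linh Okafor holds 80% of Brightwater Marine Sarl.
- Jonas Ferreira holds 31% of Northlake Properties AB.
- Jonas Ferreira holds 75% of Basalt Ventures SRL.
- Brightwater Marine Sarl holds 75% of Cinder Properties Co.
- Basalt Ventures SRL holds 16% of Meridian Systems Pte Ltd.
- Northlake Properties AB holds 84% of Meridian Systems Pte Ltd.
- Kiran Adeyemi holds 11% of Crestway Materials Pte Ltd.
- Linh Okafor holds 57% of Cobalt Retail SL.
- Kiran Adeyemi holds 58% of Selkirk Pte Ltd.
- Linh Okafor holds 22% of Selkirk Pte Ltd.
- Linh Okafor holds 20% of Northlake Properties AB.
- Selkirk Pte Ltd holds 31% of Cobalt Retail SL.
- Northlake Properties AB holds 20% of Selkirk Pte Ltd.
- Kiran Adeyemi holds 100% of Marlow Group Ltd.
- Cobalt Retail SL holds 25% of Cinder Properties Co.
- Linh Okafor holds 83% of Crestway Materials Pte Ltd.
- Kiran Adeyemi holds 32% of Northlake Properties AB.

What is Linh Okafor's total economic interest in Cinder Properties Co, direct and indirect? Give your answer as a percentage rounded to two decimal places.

76.27%

Linh reaches Cinder along 4 paths.
Via Cobalt: 57% × 25% = 14.25%.
Via Selkirk → Cobalt: 22% × 31% × 25% = 1.705%.
Via Northlake → Selkirk → Cobalt: 20% × 20% × 31% × 25% = 0.31%.
Via Brightwater: 80% × 75% = 60%.
Total: 14.25% + 1.705% + 0.31% + 60% = 76.265%.
Rounded: 76.27%.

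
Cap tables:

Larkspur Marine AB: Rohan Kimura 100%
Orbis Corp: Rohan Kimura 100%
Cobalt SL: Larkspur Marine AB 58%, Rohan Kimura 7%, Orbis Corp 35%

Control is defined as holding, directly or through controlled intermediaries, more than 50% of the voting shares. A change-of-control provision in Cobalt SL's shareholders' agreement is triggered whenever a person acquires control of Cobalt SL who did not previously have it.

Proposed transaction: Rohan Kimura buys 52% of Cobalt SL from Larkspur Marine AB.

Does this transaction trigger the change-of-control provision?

The purchase adds only to Rohan's holdings (Larkspur's stake shrinks), so Rohan is the only person who could newly come to control Cobalt.
Rohan holds 100% of Larkspur, so Rohan controls Larkspur.
Rohan holds 100% of Orbis, so Rohan controls Orbis.
Larkspur and Rohan and Orbis together hold 58% + 7% + 35% = 100% of Cobalt, so Rohan controls Cobalt.
So Rohan already controls Cobalt before the transaction.
After the purchase, Rohan's direct stake in Cobalt rises to 7% + 52% = 59%, and Larkspur's stake falls to 6%.
Rohan controlled Cobalt already, so this is not a new person acquiring control; every other person's position is unchanged or reduced.
No new person acquires control, so the clause is not triggered.

No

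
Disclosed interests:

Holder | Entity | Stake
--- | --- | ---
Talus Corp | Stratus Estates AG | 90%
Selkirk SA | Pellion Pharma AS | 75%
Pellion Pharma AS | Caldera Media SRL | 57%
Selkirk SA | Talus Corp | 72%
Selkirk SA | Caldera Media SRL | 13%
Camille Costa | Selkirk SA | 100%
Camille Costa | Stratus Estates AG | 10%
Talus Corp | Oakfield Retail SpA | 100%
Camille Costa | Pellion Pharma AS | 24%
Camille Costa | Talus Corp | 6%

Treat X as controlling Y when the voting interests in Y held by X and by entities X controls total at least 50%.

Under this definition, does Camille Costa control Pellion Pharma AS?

Yes

Camille holds 100% of Selkirk, so Camille controls Selkirk.
Selkirk and Camille together hold 75% + 24% = 99% of Pellion, so Camille controls Pellion.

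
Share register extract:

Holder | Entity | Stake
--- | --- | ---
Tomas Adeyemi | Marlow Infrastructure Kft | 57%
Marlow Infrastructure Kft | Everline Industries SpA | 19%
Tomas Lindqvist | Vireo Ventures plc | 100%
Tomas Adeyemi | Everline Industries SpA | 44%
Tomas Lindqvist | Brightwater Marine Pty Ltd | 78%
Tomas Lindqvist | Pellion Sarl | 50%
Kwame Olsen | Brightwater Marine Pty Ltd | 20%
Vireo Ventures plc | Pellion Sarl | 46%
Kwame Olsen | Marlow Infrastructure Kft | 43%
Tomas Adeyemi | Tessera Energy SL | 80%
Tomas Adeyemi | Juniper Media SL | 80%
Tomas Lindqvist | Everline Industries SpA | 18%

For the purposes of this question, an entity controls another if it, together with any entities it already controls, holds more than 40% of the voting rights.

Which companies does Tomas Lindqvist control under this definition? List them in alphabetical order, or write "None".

Tomas Lindqvist holds 100% of Vireo, so Tomas Lindqvist controls Vireo.
Tomas Lindqvist holds 78% of Brightwater, so Tomas Lindqvist controls Brightwater.
Vireo and Tomas Lindqvist together hold 46% + 50% = 96% of Pellion, so Tomas Lindqvist controls Pellion.
No other company's threshold is met.

Brightwater Marine Pty Ltd, Pellion Sarl, Vireo Ventures plc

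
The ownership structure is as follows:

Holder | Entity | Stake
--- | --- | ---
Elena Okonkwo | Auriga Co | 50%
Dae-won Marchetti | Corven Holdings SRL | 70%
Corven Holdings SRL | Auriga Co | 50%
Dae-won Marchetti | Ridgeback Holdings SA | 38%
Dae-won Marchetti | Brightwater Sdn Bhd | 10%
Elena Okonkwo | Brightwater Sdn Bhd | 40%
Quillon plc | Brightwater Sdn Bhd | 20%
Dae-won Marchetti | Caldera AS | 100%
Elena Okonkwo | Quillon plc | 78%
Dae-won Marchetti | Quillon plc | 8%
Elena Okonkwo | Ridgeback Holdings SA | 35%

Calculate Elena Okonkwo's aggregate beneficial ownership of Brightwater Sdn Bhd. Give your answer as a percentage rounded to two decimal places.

Elena reaches Brightwater along 2 paths.
Direct stake: 40% = 40%.
Via Quillon: 78% × 20% = 15.6%.
Total: 40% + 15.6% = 55.6%.
Rounded: 55.60%.

55.60%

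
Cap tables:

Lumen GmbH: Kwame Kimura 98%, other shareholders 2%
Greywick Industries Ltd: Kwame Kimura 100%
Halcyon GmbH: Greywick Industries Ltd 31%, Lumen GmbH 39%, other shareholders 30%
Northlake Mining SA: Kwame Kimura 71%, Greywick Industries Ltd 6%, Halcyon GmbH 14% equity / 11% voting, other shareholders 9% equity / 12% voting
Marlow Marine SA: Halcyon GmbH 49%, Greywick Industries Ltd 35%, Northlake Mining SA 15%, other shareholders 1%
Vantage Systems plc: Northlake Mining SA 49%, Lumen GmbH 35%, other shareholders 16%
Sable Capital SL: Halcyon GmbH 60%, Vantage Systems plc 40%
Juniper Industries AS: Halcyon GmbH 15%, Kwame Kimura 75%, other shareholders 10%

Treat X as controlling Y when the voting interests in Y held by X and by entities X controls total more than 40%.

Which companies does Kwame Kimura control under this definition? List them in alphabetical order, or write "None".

Kwame holds 98% of Lumen, so Kwame controls Lumen.
Kwame holds 100% of Greywick, so Kwame controls Greywick.
Greywick and Lumen together hold 31% + 39% = 70% of Halcyon, so Kwame controls Halcyon.
Kwame and Greywick and Halcyon together hold 71% + 6% + 11% = 88% of Northlake, so Kwame controls Northlake.
Halcyon and Greywick and Northlake together hold 49% + 35% + 15% = 99% of Marlow, so Kwame controls Marlow.
Northlake and Lumen together hold 49% + 35% = 84% of Vantage, so Kwame controls Vantage.
Halcyon and Vantage together hold 60% + 40% = 100% of Sable, so Kwame controls Sable.
Halcyon and Kwame together hold 15% + 75% = 90% of Juniper, so Kwame controls Juniper.

Greywick Industries Ltd, Halcyon GmbH, Juniper Industries AS, Lumen GmbH, Marlow Marine SA, Northlake Mining SA, Sable Capital SL, Vantage Systems plc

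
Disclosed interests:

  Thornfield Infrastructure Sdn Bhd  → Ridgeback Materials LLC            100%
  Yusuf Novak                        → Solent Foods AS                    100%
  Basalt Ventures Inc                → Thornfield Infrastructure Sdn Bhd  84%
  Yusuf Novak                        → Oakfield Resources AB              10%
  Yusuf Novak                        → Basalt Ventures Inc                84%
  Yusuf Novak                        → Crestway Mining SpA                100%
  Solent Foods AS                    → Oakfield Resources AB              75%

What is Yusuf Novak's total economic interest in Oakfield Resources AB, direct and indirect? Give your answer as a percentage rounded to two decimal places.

85.00%

Yusuf reaches Oakfield along 2 paths.
Via Solent: 100% × 75% = 75%.
Direct stake: 10% = 10%.
Total: 75% + 10% = 85%.
Rounded: 85.00%.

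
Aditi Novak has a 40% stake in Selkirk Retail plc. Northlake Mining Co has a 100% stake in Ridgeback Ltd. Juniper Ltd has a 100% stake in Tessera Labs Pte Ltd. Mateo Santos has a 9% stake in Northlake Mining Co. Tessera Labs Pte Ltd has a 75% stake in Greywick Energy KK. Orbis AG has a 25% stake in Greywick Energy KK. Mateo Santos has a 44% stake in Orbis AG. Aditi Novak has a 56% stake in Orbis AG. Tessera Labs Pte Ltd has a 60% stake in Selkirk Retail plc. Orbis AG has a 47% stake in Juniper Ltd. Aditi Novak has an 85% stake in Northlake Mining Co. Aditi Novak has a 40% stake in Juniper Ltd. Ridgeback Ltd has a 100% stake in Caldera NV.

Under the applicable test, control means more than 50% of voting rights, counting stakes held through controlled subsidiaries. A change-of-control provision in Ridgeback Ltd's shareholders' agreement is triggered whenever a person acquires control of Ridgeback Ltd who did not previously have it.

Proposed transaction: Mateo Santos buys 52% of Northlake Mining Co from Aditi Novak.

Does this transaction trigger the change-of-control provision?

The purchase adds only to Mateo's holdings (Aditi's stake shrinks), so Mateo is the only person who could newly come to control Ridgeback.
Mateo's largest direct stake is 44% in Orbis, which does not meet the threshold, so Mateo controls no company.
Neither Mateo nor any entity Mateo controls holds any voting interest in Ridgeback.
So before the transaction, Mateo does not control Ridgeback.
After the purchase, Mateo's direct stake in Northlake rises to 9% + 52% = 61%, and Aditi's stake falls to 33%.
Mateo holds 61% of Northlake, so Mateo controls Northlake.
Northlake holds 100% of Ridgeback, so Mateo controls Ridgeback.
Mateo did not control Ridgeback before and does after, so the clause is triggered.

Yes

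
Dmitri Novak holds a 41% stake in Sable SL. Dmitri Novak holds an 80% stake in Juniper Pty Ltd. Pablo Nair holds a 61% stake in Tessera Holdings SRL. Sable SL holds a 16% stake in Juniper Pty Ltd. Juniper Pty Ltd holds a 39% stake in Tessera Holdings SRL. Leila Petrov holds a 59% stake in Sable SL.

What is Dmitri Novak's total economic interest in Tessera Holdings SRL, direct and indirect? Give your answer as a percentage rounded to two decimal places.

Dmitri reaches Tessera along 2 paths.
Via Juniper: 80% × 39% = 31.2%.
Via Sable → Juniper: 41% × 16% × 39% = 2.5584%.
Total: 31.2% + 2.5584% = 33.7584%.
Rounded: 33.76%.

33.76%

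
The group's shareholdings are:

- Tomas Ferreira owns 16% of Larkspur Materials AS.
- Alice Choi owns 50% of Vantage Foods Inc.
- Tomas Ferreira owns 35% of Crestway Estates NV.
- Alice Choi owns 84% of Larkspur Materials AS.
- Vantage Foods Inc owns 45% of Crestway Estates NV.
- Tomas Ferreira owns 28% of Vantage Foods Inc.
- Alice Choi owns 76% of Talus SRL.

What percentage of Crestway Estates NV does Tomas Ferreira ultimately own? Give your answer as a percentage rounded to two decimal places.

Tomas reaches Crestway along 2 paths.
Via Vantage: 28% × 45% = 12.6%.
Direct stake: 35% = 35%.
Total: 12.6% + 35% = 47.6%.
Rounded: 47.60%.

47.60%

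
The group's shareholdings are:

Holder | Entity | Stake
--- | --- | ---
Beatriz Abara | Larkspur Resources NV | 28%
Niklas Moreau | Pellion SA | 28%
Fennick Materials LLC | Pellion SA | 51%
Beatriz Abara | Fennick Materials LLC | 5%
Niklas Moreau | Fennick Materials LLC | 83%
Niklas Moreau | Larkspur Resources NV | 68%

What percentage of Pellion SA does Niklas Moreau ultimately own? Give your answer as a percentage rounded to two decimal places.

Niklas reaches Pellion along 2 paths.
Direct stake: 28% = 28%.
Via Fennick: 83% × 51% = 42.33%.
Total: 28% + 42.33% = 70.33%.

70.33%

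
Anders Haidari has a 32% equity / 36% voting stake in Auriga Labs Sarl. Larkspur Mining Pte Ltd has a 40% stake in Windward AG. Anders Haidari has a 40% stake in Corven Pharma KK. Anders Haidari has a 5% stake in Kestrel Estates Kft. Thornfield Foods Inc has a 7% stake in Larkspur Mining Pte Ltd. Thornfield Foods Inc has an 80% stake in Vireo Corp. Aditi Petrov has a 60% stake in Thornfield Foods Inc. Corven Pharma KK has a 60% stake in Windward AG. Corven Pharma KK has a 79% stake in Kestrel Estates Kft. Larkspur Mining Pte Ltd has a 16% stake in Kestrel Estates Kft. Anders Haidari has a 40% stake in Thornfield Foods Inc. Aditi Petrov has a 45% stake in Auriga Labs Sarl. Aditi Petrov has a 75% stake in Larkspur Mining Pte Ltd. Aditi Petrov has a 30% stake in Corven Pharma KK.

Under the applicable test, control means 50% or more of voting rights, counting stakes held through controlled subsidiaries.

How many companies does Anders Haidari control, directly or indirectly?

Anders's largest direct stake is 40% in Thornfield, which does not meet the threshold.
Anders controls 0 companies.

0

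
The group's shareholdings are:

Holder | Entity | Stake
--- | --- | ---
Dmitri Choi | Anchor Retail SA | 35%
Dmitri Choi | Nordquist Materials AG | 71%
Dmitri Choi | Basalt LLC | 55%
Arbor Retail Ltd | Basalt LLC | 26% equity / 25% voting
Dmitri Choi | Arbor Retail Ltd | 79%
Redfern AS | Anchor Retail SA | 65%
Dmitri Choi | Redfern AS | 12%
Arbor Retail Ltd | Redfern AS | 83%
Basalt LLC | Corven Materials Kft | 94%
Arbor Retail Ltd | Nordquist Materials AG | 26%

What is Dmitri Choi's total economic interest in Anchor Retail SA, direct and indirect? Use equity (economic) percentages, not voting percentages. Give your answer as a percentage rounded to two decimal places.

Dmitri reaches Anchor along 3 paths.
Direct stake: 35% = 35%.
Via Arbor → Redfern: 79% × 83% × 65% = 42.6205%.
Via Redfern: 12% × 65% = 7.8%.
Total: 35% + 42.6205% + 7.8% = 85.4205%.
Rounded: 85.42%.

85.42%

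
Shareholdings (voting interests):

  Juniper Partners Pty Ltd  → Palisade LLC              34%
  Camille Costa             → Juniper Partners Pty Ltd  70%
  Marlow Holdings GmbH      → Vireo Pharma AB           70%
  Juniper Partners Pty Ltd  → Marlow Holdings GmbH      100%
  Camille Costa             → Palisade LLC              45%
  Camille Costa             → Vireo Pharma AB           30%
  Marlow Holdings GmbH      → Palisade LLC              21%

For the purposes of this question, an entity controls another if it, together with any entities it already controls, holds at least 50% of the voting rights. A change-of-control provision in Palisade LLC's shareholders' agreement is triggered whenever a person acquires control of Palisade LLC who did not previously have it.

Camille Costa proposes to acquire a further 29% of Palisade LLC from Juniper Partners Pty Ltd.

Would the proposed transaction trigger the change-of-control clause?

No

The purchase adds only to Camille's holdings (Juniper's stake shrinks), so Camille is the only person who could newly come to control Palisade.
Camille holds 70% of Juniper, so Camille controls Juniper.
Juniper holds 100% of Marlow, so Camille controls Marlow.
Camille and Juniper and Marlow together hold 45% + 34% + 21% = 100% of Palisade, so Camille controls Palisade.
So Camille already controls Palisade before the transaction.
After the purchase, Camille's direct stake in Palisade rises to 45% + 29% = 74%, and Juniper's stake falls to 5%.
Camille controlled Palisade already, so this is not a new person acquiring control; every other person's position is unchanged or reduced.
No new person acquires control, so the clause is not triggered.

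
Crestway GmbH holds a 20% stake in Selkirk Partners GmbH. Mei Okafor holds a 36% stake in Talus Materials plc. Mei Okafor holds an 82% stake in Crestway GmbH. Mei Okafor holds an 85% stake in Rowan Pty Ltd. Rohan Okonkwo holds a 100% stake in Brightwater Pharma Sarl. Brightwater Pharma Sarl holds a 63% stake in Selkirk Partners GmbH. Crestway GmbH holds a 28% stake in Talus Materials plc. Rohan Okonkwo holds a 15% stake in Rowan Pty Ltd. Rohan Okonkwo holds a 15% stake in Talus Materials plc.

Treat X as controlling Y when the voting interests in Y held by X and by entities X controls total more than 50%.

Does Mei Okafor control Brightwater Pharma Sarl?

Mei holds 82% of Crestway, so Mei controls Crestway.
Mei and Crestway together hold 36% + 28% = 64% of Talus, so Mei controls Talus.
Mei holds 85% of Rowan, so Mei controls Rowan.
Neither Mei nor any entity Mei controls holds any voting interest in Brightwater.
So Mei does not control Brightwater.

No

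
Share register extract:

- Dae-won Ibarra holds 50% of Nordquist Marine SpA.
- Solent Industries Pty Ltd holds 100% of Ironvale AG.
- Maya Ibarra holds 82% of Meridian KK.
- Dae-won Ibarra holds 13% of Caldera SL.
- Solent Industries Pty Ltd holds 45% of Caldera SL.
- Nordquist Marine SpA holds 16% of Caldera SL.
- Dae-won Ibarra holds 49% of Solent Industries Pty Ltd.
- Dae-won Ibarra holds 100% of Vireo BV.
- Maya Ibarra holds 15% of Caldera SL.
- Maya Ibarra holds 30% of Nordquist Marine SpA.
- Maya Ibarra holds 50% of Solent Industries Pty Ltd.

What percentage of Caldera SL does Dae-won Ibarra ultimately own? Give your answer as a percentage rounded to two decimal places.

Dae-won reaches Caldera along 3 paths.
Via Solent: 49% × 45% = 22.05%.
Direct stake: 13% = 13%.
Via Nordquist: 50% × 16% = 8%.
Total: 22.05% + 13% + 8% = 43.05%.

43.05%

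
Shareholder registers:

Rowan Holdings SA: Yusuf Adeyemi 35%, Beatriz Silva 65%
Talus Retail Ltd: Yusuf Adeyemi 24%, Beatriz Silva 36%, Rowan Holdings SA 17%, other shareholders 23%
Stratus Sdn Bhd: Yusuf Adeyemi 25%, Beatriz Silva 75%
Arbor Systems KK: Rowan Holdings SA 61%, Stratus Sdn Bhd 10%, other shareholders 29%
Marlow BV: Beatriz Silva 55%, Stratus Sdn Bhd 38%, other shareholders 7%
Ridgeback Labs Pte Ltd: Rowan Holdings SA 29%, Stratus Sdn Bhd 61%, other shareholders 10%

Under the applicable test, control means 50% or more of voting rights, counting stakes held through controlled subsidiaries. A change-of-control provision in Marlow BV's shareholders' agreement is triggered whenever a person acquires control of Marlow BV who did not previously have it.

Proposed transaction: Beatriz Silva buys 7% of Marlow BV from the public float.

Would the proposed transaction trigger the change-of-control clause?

No

The purchase changes only Beatriz's holdings, so Beatriz is the only person who could newly come to control Marlow.
Beatriz holds 75% of Stratus, so Beatriz controls Stratus.
Beatriz and Stratus together hold 55% + 38% = 93% of Marlow, so Beatriz controls Marlow.
So Beatriz already controls Marlow before the transaction.
After the purchase, Beatriz's direct stake in Marlow rises to 55% + 7% = 62%.
Beatriz controlled Marlow already, so this is not a new person acquiring control; every other person's position is unchanged or reduced.
No new person acquires control, so the clause is not triggered.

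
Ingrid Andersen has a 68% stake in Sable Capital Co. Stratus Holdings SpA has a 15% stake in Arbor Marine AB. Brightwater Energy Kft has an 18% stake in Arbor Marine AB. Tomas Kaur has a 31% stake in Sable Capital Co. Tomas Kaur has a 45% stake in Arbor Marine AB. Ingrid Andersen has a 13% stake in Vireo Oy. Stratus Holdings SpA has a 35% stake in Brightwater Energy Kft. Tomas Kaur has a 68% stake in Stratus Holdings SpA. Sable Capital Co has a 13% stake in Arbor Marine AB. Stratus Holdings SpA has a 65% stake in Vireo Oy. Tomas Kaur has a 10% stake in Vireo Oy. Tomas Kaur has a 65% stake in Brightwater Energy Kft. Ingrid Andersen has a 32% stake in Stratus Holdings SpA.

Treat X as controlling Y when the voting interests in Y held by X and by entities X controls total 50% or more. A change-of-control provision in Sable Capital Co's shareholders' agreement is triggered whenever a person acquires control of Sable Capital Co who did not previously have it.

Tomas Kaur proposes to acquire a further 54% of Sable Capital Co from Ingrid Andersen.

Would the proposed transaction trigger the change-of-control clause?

The purchase adds only to Tomas's holdings (Ingrid's stake shrinks), so Tomas is the only person who could newly come to control Sable.
Tomas holds 68% of Stratus, so Tomas controls Stratus.
Tomas and Stratus together hold 65% + 35% = 100% of Brightwater, so Tomas controls Brightwater.
Tomas and Stratus together hold 10% + 65% = 75% of Vireo, so Tomas controls Vireo.
Tomas and Stratus and Brightwater together hold 45% + 15% + 18% = 78% of Arbor, so Tomas controls Arbor.
In Sable, Tomas's side holds only 31%, not ≥ 50%.
So before the transaction, Tomas does not control Sable.
After the purchase, Tomas's direct stake in Sable rises to 31% + 54% = 85%, and Ingrid's stake falls to 14%.
Tomas holds 85% of Sable, so Tomas controls Sable.
Tomas did not control Sable before and does after, so the clause is triggered.

Yes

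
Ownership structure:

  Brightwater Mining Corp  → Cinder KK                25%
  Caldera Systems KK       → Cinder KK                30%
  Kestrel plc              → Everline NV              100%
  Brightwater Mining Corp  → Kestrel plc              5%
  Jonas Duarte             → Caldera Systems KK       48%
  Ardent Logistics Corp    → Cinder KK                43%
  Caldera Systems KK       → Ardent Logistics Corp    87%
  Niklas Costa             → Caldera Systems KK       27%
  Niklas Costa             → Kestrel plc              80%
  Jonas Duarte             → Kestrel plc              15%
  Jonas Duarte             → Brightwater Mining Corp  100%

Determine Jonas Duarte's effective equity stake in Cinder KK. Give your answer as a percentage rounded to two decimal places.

Jonas reaches Cinder along 3 paths.
Via Brightwater: 100% × 25% = 25%.
Via Caldera → Ardent: 48% × 87% × 43% = 17.9568%.
Via Caldera: 48% × 30% = 14.4%.
Total: 25% + 17.9568% + 14.4% = 57.3568%.
Rounded: 57.36%.

57.36%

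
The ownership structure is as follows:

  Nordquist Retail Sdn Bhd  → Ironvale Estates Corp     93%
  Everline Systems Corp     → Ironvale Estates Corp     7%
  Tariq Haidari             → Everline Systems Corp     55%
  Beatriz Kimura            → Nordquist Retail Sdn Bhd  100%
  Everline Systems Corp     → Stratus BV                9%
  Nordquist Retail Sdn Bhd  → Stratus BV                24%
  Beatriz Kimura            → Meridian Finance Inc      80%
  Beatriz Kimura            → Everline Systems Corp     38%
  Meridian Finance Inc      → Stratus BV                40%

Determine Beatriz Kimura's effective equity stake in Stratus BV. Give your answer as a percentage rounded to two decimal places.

Beatriz reaches Stratus along 3 paths.
Via Nordquist: 100% × 24% = 24%.
Via Meridian: 80% × 40% = 32%.
Via Everline: 38% × 9% = 3.42%.
Total: 24% + 32% + 3.42% = 59.42%.

59.42%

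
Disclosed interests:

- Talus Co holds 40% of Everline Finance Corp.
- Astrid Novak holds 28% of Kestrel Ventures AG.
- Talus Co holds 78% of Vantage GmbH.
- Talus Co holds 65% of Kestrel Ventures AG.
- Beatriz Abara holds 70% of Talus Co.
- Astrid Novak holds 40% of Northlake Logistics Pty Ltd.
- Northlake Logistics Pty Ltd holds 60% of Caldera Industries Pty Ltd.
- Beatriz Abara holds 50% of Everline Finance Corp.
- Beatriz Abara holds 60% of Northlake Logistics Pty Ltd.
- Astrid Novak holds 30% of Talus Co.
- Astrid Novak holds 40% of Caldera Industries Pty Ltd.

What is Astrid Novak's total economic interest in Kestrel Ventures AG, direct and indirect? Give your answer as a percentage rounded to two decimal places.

47.50%

Astrid reaches Kestrel along 2 paths.
Via Talus: 30% × 65% = 19.5%.
Direct stake: 28% = 28%.
Total: 19.5% + 28% = 47.5%.
Rounded: 47.50%.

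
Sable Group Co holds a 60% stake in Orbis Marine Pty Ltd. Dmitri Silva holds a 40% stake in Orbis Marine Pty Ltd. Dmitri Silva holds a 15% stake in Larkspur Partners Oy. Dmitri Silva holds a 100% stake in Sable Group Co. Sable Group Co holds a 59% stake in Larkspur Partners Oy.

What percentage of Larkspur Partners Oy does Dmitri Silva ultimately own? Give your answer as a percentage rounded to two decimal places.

74.00%

Dmitri reaches Larkspur along 2 paths.
Direct stake: 15% = 15%.
Via Sable: 100% × 59% = 59%.
Total: 15% + 59% = 74%.
Rounded: 74.00%.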